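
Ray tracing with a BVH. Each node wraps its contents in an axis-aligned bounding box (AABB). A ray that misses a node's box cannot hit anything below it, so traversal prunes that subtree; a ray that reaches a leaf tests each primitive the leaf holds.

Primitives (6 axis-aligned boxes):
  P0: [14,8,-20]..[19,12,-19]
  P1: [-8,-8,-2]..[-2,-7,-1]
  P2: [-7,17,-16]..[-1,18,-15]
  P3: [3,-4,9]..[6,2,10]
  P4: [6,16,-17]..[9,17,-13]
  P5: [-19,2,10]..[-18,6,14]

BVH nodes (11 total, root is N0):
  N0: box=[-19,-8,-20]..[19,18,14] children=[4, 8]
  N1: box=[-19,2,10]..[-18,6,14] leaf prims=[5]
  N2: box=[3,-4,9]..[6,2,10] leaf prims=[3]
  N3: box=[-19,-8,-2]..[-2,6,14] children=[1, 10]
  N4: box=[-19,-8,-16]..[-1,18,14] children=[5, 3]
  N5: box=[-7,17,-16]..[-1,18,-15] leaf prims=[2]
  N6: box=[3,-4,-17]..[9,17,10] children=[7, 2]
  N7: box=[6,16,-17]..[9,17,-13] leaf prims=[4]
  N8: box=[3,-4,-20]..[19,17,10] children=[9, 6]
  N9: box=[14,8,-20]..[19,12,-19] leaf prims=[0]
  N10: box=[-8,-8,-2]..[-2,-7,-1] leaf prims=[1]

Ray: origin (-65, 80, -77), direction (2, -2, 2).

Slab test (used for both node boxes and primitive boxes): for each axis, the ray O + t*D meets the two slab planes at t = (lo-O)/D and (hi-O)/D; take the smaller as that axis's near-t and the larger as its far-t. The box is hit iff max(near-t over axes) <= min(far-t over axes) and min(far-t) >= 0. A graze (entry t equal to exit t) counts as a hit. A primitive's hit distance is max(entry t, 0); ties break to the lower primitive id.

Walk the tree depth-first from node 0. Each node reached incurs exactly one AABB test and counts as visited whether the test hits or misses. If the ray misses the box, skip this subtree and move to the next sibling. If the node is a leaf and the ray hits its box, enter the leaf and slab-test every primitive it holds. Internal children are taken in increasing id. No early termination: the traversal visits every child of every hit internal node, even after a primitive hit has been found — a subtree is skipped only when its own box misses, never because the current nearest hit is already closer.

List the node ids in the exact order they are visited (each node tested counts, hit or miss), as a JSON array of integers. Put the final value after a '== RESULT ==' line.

Walk:
N0 x:[23,42] y:[31,44] z:[57/2,91/2] -> hit [31,42], descend [4, 8]
  N4 x:[23,32] y:[31,44] z:[61/2,91/2] -> hit [31,32], descend [3, 5]
    N3 x:[23,63/2] y:[37,44] z:[75/2,91/2] -> miss, prune
    N5 x:[29,32] y:[31,63/2] z:[61/2,31] -> hit [31,31] leaf, test {P2@t=31}
  N8 x:[34,42] y:[63/2,42] z:[57/2,87/2] -> hit [34,42], descend [6, 9]
    N6 x:[34,37] y:[63/2,42] z:[30,87/2] -> hit [34,37], descend [2, 7]
      N2 x:[34,71/2] y:[39,42] z:[43,87/2] -> miss, prune
      N7 x:[71/2,37] y:[63/2,32] z:[30,32] -> miss, prune
    N9 x:[79/2,42] y:[34,36] z:[57/2,29] -> miss, prune

Summary -> nodes [0, 4, 3, 5, 8, 6, 2, 7, 9]; box-tests=9; leaf-entries=1; first=P2

== RESULT ==
[0, 4, 3, 5, 8, 6, 2, 7, 9]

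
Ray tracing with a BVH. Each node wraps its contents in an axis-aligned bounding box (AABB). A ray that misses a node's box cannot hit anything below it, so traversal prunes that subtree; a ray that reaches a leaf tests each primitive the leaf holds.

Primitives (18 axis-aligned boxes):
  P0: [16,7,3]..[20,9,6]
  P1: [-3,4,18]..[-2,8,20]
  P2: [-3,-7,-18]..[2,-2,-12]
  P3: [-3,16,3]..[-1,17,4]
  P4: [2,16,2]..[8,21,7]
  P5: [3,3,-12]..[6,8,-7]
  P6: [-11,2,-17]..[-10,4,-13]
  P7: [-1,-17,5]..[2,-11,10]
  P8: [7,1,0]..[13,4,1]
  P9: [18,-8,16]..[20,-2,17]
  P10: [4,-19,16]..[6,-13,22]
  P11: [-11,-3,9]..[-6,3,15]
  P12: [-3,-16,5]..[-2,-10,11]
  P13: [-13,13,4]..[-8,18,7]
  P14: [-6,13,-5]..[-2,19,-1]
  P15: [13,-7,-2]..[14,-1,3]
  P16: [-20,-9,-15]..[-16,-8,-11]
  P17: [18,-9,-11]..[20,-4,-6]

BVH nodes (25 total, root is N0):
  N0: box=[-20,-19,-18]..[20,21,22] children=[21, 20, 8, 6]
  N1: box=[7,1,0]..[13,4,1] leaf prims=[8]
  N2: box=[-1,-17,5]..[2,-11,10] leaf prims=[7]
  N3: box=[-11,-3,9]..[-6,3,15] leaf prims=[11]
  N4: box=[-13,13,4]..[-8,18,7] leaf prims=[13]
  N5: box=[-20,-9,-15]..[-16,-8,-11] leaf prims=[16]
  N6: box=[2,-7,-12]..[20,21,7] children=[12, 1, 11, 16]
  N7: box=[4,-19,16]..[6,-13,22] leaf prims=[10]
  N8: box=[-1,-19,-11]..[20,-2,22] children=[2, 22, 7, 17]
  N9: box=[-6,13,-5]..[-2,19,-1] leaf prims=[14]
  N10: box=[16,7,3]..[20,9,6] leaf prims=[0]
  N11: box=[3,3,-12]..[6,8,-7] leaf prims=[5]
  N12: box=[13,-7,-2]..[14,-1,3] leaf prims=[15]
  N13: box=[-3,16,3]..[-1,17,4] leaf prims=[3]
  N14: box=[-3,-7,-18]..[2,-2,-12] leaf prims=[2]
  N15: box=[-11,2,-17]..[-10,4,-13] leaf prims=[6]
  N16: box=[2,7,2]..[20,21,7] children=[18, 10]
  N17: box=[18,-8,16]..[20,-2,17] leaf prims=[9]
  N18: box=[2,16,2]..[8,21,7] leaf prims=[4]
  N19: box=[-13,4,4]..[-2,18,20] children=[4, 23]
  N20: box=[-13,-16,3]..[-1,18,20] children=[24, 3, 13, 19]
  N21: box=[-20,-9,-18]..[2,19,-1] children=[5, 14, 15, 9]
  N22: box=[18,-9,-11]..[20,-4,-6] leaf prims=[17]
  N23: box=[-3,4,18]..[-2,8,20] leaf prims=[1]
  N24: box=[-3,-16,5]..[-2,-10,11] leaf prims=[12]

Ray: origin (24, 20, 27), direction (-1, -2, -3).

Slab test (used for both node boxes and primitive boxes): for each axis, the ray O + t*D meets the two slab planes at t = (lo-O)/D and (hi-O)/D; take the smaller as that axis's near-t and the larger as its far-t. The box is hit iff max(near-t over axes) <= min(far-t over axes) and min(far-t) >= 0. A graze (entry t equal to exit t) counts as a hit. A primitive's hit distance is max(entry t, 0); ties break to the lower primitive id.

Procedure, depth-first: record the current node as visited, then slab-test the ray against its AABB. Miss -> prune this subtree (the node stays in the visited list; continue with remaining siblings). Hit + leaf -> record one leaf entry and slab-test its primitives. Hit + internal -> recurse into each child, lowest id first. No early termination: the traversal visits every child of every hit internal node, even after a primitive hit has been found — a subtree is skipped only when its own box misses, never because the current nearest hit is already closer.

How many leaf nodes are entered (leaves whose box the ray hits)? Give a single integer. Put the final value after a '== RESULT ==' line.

Traverse from the root:
N0 x:[4,44] y:[-1/2,39/2] z:[5/3,15] -> hit [4,15], descend [6, 8, 20, 21]
  N6 x:[4,22] y:[-1/2,27/2] z:[20/3,13] -> hit [20/3,13], descend [1, 11, 12, 16]
    N1 x:[11,17] y:[8,19/2] z:[26/3,9] -> miss, prune
    N11 x:[18,21] y:[6,17/2] z:[34/3,13] -> miss, prune
    N12 x:[10,11] y:[21/2,27/2] z:[8,29/3] -> miss, prune
    N16 x:[4,22] y:[-1/2,13/2] z:[20/3,25/3] -> miss, prune
  N8 x:[4,25] y:[11,39/2] z:[5/3,38/3] -> hit [11,38/3], descend [2, 7, 17, 22]
    N2 x:[22,25] y:[31/2,37/2] z:[17/3,22/3] -> miss, prune
    N7 x:[18,20] y:[33/2,39/2] z:[5/3,11/3] -> miss, prune
    N17 x:[4,6] y:[11,14] z:[10/3,11/3] -> miss, prune
    N22 x:[4,6] y:[12,29/2] z:[11,38/3] -> miss, prune
  N20 x:[25,37] y:[1,18] z:[7/3,8] -> miss, prune
  N21 x:[22,44] y:[1/2,29/2] z:[28/3,15] -> miss, prune

Summary -> nodes [0, 6, 1, 11, 12, 16, 8, 2, 7, 17, 22, 20, 21]; box-tests=13; leaf-entries=0; first=miss

== RESULT ==
0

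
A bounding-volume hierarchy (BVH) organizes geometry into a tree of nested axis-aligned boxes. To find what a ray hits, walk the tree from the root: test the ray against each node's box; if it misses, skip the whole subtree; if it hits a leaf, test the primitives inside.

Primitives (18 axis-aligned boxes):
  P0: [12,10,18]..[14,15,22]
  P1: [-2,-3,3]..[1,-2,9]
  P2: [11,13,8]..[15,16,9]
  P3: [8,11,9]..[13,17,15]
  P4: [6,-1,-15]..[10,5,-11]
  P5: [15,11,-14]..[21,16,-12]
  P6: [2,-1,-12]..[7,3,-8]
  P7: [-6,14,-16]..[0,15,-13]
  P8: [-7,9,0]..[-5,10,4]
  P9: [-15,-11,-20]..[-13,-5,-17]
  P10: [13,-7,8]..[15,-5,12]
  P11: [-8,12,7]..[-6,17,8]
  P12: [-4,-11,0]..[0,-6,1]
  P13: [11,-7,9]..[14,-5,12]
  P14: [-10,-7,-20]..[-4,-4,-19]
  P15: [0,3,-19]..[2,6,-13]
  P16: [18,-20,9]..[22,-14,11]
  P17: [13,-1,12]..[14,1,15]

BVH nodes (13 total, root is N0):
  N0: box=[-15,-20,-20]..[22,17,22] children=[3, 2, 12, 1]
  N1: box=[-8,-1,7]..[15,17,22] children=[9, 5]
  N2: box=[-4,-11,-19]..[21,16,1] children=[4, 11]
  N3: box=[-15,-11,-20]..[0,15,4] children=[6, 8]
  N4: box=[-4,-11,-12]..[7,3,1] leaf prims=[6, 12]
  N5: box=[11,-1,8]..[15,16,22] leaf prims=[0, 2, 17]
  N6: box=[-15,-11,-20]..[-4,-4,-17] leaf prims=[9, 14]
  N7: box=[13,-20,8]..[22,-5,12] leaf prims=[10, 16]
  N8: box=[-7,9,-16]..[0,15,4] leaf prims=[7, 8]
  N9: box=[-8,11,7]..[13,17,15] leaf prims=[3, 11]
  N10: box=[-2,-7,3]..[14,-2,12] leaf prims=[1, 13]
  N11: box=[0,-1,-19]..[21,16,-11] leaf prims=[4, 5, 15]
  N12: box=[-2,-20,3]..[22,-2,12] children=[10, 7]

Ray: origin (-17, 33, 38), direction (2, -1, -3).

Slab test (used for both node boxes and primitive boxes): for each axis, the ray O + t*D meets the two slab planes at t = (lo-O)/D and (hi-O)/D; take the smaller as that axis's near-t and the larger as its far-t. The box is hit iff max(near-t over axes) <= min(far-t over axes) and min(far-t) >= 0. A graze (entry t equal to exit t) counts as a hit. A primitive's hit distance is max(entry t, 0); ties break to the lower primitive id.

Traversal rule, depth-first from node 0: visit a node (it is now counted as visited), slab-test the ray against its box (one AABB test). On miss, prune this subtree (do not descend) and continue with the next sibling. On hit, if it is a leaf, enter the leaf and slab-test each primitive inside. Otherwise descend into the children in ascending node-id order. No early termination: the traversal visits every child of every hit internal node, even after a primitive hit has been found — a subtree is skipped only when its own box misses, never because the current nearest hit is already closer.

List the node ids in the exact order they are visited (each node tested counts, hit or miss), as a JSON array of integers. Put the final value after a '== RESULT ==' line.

Traverse from the root:
N0 x:[1,39/2] y:[16,53] z:[16/3,58/3] -> hit [16,58/3], descend [1, 2, 3, 12]
  N1 x:[9/2,16] y:[16,34] z:[16/3,31/3] -> miss, prune
  N2 x:[13/2,19] y:[17,44] z:[37/3,19] -> hit [17,19], descend [4, 11]
    N4 x:[13/2,12] y:[30,44] z:[37/3,50/3] -> miss, prune
    N11 x:[17/2,19] y:[17,34] z:[49/3,19] -> hit [17,19] leaf, test {P4(miss), P5@t=17, P15(miss)}
  N3 x:[1,17/2] y:[18,44] z:[34/3,58/3] -> miss, prune
  N12 x:[15/2,39/2] y:[35,53] z:[26/3,35/3] -> miss, prune

Summary -> nodes [0, 1, 2, 4, 11, 3, 12]; box-tests=7; leaf-entries=1; first=P5

== RESULT ==
[0, 1, 2, 4, 11, 3, 12]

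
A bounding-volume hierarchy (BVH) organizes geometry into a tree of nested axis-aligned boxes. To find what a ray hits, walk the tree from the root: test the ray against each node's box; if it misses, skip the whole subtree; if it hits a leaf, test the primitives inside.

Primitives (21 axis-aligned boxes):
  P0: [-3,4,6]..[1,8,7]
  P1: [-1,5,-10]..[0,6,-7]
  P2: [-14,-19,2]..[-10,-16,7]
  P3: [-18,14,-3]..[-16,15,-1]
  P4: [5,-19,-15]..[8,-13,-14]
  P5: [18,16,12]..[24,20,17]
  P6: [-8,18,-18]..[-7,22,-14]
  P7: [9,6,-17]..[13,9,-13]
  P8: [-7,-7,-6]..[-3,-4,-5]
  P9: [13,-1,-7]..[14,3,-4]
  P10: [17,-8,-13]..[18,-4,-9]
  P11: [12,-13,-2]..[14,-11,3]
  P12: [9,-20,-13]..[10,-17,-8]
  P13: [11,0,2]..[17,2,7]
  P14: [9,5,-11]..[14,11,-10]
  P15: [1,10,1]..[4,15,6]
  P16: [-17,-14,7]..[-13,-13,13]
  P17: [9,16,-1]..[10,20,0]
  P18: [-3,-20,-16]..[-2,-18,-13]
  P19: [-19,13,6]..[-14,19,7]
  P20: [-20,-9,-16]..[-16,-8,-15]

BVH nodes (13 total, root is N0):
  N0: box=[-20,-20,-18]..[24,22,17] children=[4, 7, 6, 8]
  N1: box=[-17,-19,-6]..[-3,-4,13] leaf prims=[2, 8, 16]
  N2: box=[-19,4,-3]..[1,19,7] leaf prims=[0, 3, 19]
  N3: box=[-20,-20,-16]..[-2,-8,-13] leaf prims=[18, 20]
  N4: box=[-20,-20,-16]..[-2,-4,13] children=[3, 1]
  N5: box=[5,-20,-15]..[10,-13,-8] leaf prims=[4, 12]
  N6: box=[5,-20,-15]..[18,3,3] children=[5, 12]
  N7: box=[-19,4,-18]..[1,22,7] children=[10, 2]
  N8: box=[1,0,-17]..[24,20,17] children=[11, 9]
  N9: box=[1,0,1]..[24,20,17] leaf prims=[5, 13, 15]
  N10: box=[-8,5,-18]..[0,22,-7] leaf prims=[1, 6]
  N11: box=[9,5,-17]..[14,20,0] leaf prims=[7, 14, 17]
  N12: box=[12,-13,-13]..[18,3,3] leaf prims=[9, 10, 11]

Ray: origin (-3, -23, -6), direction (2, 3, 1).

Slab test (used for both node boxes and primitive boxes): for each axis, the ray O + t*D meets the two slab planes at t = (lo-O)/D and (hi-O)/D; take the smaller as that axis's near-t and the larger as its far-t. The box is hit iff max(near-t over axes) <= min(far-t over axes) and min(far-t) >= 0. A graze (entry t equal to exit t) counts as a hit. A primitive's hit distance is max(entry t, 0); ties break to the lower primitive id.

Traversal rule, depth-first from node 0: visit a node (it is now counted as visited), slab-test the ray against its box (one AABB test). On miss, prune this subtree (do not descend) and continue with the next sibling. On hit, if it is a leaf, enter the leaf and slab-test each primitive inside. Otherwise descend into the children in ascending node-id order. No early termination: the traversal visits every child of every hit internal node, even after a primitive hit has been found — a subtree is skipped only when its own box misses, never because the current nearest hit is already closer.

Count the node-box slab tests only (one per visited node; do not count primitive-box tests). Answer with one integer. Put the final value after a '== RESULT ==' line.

Trace the traversal:
N0 x:[-17/2,27/2] y:[1,15] z:[-12,23] -> hit [1,27/2], descend [4, 6, 7, 8]
  N4 x:[-17/2,1/2] y:[1,19/3] z:[-10,19] -> miss, prune
  N6 x:[4,21/2] y:[1,26/3] z:[-9,9] -> hit [4,26/3], descend [5, 12]
    N5 x:[4,13/2] y:[1,10/3] z:[-9,-2] -> miss, prune
    N12 x:[15/2,21/2] y:[10/3,26/3] z:[-7,9] -> hit [15/2,26/3] leaf, test {P9(miss), P10(miss), P11(miss)}
  N7 x:[-8,2] y:[9,15] z:[-12,13] -> miss, prune
  N8 x:[2,27/2] y:[23/3,43/3] z:[-11,23] -> hit [23/3,27/2], descend [9, 11]
    N9 x:[2,27/2] y:[23/3,43/3] z:[7,23] -> hit [23/3,27/2] leaf, test {P5(miss), P13@t=8, P15(miss)}
    N11 x:[6,17/2] y:[28/3,43/3] z:[-11,6] -> miss, prune

Visited [0, 4, 6, 5, 12, 7, 8, 9, 11]. Tests: 9 box, 2 leaf. Nearest: P13.

== RESULT ==
9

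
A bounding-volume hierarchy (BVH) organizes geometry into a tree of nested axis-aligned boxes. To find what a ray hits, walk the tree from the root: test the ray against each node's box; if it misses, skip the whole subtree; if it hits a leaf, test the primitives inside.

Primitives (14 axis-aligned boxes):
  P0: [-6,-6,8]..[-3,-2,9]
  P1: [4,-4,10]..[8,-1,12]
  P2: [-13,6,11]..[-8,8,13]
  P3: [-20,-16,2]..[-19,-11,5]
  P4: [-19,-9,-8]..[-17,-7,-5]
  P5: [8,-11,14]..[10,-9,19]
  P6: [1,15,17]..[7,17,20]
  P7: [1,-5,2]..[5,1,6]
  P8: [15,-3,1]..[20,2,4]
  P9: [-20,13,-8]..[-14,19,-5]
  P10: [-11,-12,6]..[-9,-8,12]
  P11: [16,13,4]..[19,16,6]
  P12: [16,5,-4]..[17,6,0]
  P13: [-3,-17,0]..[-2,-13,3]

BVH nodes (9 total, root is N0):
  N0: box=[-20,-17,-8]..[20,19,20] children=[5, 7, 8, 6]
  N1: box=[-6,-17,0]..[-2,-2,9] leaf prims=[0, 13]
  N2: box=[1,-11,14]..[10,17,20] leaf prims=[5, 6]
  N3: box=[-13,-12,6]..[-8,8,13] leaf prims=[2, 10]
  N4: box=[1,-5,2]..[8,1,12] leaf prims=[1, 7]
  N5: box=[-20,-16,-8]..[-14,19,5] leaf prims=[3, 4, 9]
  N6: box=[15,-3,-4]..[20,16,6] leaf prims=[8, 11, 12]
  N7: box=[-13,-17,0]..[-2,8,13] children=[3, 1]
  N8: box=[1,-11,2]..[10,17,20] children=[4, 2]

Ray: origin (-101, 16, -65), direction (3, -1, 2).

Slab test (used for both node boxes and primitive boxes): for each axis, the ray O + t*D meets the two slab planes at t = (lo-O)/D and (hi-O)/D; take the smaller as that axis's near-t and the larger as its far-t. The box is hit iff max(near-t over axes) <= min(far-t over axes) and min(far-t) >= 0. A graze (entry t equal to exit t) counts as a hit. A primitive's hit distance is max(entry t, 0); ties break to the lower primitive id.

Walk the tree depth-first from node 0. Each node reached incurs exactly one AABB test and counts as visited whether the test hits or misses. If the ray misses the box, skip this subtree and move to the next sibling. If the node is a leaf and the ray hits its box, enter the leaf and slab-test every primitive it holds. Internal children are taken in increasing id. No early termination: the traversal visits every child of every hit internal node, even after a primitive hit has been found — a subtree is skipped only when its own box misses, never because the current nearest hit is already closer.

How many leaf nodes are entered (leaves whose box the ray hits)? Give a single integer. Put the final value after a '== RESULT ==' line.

Traverse from the root:
N0 x:[27,121/3] y:[-3,33] z:[57/2,85/2] -> hit [57/2,33], descend [5, 6, 7, 8]
  N5 x:[27,29] y:[-3,32] z:[57/2,35] -> hit [57/2,29] leaf, test {P3(miss), P4(miss), P9(miss)}
  N6 x:[116/3,121/3] y:[0,19] z:[61/2,71/2] -> miss, prune
  N7 x:[88/3,33] y:[8,33] z:[65/2,39] -> hit [65/2,33], descend [1, 3]
    N1 x:[95/3,33] y:[18,33] z:[65/2,37] -> hit [65/2,33] leaf, test {P0(miss), P13@t=98/3}
    N3 x:[88/3,31] y:[8,28] z:[71/2,39] -> miss, prune
  N8 x:[34,37] y:[-1,27] z:[67/2,85/2] -> miss, prune

order=[0, 5, 6, 7, 1, 3, 8]  |boxes|=7  |leaves|=2  hit=P13

== RESULT ==
2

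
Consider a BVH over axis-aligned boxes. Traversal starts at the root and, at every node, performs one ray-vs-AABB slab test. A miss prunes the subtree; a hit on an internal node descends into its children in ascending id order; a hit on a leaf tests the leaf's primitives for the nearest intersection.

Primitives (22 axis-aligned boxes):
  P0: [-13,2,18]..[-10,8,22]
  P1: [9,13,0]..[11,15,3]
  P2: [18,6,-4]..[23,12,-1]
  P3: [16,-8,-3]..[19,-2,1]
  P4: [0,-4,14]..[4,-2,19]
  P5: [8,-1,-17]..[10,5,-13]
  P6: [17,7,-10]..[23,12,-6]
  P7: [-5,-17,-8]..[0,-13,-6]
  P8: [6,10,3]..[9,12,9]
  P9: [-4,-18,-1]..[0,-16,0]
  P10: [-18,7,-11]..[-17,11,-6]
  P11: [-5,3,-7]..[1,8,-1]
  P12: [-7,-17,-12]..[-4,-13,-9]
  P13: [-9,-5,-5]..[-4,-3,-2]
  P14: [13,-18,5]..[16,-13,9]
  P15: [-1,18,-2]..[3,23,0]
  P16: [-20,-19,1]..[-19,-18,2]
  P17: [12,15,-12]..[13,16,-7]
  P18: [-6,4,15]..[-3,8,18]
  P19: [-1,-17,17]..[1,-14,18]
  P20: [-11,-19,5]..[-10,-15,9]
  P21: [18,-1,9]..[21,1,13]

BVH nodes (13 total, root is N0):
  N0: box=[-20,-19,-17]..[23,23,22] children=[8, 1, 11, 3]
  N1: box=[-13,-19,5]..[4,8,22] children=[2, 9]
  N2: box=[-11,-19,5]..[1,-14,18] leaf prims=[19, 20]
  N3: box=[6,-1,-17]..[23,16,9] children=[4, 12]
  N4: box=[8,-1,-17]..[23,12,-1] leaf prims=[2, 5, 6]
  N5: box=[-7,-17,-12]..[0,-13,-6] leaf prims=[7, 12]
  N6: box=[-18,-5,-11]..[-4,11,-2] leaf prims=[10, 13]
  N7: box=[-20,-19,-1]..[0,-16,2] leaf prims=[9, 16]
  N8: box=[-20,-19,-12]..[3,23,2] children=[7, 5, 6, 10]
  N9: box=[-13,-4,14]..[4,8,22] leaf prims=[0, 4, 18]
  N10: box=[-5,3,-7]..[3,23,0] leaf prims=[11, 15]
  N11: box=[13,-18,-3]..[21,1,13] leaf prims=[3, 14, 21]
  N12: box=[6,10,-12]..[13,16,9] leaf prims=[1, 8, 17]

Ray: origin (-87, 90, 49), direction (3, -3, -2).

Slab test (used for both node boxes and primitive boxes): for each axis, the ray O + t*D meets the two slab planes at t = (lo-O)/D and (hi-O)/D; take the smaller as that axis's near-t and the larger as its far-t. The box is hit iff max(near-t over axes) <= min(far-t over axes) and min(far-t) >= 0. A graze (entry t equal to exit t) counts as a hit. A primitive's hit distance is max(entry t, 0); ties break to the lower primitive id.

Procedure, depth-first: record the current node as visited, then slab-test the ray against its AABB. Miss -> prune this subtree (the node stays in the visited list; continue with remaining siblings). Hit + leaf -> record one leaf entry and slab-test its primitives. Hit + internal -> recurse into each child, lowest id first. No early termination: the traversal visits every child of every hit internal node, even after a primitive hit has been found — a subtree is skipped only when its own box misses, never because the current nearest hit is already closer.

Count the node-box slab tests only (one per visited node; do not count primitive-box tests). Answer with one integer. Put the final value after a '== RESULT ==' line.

Traverse from the root:
N0 x:[67/3,110/3] y:[67/3,109/3] z:[27/2,33] -> hit [67/3,33], descend [1, 3, 8, 11]
  N1 x:[74/3,91/3] y:[82/3,109/3] z:[27/2,22] -> miss, prune
  N3 x:[31,110/3] y:[74/3,91/3] z:[20,33] -> miss, prune
  N8 x:[67/3,30] y:[67/3,109/3] z:[47/2,61/2] -> hit [47/2,30], descend [5, 6, 7, 10]
    N5 x:[80/3,29] y:[103/3,107/3] z:[55/2,61/2] -> miss, prune
    N6 x:[23,83/3] y:[79/3,95/3] z:[51/2,30] -> hit [79/3,83/3] leaf, test {P10(miss), P13(miss)}
    N7 x:[67/3,29] y:[106/3,109/3] z:[47/2,25] -> miss, prune
    N10 x:[82/3,30] y:[67/3,29] z:[49/2,28] -> hit [82/3,28] leaf, test {P11@t=82/3, P15(miss)}
  N11 x:[100/3,36] y:[89/3,36] z:[18,26] -> miss, prune

Visited [0, 1, 3, 8, 5, 6, 7, 10, 11]. Tests: 9 box, 2 leaf. Nearest: P11.

== RESULT ==
9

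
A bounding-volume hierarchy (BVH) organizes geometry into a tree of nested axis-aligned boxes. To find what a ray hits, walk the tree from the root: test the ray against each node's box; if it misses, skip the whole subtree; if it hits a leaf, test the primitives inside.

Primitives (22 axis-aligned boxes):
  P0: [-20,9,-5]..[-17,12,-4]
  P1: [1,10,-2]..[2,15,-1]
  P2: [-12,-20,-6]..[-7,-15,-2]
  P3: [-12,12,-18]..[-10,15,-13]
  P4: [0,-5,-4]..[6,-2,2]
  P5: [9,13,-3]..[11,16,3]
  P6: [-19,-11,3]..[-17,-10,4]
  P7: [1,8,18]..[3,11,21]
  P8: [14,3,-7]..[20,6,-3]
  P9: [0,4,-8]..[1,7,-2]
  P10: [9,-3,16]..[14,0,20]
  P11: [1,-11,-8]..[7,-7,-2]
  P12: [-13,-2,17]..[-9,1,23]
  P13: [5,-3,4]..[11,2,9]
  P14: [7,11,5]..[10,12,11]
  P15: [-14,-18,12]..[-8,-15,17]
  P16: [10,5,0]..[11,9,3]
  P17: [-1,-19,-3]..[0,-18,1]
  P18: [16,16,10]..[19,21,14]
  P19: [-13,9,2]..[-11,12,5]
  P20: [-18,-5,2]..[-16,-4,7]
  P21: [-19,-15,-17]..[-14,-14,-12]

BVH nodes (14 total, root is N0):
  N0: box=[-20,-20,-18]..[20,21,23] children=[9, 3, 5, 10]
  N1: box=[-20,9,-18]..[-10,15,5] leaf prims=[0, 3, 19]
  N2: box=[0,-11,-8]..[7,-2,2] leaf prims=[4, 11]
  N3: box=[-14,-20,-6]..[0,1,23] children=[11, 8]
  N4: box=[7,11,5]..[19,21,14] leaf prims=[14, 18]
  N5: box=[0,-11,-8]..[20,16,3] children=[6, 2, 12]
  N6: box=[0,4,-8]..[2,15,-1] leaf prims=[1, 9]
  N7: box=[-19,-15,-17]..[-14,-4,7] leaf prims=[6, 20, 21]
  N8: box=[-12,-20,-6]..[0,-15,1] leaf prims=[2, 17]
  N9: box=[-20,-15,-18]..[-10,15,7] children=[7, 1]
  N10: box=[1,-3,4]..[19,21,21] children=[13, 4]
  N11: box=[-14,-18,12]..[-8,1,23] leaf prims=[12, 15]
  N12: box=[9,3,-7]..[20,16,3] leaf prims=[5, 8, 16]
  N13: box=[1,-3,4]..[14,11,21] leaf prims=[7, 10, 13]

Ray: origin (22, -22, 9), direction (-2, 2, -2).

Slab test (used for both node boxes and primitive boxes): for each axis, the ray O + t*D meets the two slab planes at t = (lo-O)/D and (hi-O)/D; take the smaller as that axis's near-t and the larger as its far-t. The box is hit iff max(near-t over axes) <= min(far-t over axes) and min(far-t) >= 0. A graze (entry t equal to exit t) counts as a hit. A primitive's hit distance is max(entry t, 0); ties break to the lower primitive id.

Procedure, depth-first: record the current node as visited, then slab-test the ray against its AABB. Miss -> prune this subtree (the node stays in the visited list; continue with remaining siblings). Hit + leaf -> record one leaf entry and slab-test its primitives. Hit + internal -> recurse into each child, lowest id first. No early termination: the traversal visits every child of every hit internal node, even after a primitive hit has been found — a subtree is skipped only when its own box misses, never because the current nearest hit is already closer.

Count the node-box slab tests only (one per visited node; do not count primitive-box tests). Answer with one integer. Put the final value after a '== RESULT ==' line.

Trace the traversal:
N0 x:[1,21] y:[1,43/2] z:[-7,27/2] -> hit [1,27/2], descend [3, 5, 9, 10]
  N3 x:[11,18] y:[1,23/2] z:[-7,15/2] -> miss, prune
  N5 x:[1,11] y:[11/2,19] z:[3,17/2] -> hit [11/2,17/2], descend [2, 6, 12]
    N2 x:[15/2,11] y:[11/2,10] z:[7/2,17/2] -> hit [15/2,17/2] leaf, test {P4(miss), P11@t=15/2}
    N6 x:[10,11] y:[13,37/2] z:[5,17/2] -> miss, prune
    N12 x:[1,13/2] y:[25/2,19] z:[3,8] -> miss, prune
  N9 x:[16,21] y:[7/2,37/2] z:[1,27/2] -> miss, prune
  N10 x:[3/2,21/2] y:[19/2,43/2] z:[-6,5/2] -> miss, prune

8 AABB tests over nodes [0, 3, 5, 2, 6, 12, 9, 10]; 1 leaf entered; closest P11.

== RESULT ==
8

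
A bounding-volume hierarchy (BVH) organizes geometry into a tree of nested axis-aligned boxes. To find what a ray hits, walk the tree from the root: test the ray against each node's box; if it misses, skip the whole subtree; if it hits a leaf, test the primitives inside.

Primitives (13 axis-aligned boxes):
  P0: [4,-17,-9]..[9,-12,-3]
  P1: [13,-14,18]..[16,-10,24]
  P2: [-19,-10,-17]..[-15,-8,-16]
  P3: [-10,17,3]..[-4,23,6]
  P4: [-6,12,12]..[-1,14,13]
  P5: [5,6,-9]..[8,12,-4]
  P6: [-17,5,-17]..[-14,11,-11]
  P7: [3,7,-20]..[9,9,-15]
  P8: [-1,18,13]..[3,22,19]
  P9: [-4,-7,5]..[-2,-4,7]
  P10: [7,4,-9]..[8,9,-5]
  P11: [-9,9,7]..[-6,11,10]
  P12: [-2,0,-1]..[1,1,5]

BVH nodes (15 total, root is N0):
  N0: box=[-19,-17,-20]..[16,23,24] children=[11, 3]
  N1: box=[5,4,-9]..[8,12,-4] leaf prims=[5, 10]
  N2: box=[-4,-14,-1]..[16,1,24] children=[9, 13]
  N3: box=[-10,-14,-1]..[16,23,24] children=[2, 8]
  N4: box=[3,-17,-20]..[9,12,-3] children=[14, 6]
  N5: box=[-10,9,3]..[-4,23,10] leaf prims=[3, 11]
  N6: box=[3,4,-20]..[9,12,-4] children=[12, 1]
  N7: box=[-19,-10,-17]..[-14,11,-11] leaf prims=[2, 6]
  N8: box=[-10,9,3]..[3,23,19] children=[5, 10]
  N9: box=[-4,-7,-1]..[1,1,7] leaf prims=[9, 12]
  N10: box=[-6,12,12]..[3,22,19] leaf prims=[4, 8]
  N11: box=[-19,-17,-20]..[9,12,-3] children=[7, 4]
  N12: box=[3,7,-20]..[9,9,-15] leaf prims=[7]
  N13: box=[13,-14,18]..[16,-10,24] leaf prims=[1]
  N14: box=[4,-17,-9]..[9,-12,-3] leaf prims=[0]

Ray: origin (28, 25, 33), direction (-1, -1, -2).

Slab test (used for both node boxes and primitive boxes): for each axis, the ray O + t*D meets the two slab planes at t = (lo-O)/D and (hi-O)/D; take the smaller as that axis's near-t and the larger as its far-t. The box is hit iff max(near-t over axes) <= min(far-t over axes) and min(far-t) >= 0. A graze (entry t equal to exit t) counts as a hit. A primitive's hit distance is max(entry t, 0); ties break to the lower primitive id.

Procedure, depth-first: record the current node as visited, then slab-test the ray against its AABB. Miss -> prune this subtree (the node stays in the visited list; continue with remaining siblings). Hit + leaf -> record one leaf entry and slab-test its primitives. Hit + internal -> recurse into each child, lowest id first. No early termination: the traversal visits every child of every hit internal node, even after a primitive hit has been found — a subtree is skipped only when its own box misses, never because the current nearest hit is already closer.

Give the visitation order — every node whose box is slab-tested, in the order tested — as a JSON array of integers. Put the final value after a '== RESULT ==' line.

Walk:
N0 x:[12,47] y:[2,42] z:[9/2,53/2] -> hit [12,53/2], descend [3, 11]
  N3 x:[12,38] y:[2,39] z:[9/2,17] -> hit [12,17], descend [2, 8]
    N2 x:[12,32] y:[24,39] z:[9/2,17] -> miss, prune
    N8 x:[25,38] y:[2,16] z:[7,15] -> miss, prune
  N11 x:[19,47] y:[13,42] z:[18,53/2] -> hit [19,53/2], descend [4, 7]
    N4 x:[19,25] y:[13,42] z:[18,53/2] -> hit [19,25], descend [6, 14]
      N6 x:[19,25] y:[13,21] z:[37/2,53/2] -> hit [19,21], descend [1, 12]
        N1 x:[20,23] y:[13,21] z:[37/2,21] -> hit [20,21] leaf, test {P5(miss), P10@t=20}
        N12 x:[19,25] y:[16,18] z:[24,53/2] -> miss, prune
      N14 x:[19,24] y:[37,42] z:[18,21] -> miss, prune
    N7 x:[42,47] y:[14,35] z:[22,25] -> miss, prune

order=[0, 3, 2, 8, 11, 4, 6, 1, 12, 14, 7]  |boxes|=11  |leaves|=1  hit=P10

== RESULT ==
[0, 3, 2, 8, 11, 4, 6, 1, 12, 14, 7]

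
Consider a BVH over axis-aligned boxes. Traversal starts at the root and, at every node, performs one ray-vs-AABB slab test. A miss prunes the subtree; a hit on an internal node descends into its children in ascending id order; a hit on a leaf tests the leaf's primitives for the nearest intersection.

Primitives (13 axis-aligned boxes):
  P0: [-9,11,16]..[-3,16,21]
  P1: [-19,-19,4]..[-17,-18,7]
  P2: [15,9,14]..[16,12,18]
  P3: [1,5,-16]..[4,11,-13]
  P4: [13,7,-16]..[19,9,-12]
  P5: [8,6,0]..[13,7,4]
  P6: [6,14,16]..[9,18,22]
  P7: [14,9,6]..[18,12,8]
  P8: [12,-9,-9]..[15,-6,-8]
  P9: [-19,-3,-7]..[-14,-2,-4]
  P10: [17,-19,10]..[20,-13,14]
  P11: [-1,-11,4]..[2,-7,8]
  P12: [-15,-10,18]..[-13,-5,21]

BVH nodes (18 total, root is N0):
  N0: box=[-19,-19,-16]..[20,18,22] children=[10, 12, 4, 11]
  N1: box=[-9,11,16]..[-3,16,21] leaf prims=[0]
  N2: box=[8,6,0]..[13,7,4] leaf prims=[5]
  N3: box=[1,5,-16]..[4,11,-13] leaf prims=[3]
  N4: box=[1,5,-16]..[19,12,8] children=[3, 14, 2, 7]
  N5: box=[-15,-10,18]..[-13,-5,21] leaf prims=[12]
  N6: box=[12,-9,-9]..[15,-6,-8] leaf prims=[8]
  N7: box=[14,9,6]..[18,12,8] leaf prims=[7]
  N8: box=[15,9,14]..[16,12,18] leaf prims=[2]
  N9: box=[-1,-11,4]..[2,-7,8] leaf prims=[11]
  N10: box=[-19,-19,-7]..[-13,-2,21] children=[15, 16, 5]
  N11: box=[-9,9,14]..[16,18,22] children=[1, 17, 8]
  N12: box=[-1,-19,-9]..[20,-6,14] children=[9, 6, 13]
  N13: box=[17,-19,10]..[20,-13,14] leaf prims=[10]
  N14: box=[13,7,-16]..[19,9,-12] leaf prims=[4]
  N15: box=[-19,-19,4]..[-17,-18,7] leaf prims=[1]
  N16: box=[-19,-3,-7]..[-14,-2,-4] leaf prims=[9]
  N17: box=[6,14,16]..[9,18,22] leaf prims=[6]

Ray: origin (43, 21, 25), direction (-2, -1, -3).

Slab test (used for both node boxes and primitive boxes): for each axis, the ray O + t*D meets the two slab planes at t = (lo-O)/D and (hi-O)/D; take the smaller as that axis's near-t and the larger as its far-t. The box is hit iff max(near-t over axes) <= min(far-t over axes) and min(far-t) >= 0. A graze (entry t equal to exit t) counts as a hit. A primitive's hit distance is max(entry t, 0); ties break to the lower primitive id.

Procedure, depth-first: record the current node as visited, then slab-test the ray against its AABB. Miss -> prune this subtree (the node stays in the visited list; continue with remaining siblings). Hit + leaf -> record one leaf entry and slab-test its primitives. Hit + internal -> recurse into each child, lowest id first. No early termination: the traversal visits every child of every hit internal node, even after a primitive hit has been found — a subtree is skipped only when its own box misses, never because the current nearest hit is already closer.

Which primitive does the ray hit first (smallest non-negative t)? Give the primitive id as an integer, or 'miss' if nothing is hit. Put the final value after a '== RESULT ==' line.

Walk:
N0 x:[23/2,31] y:[3,40] z:[1,41/3] -> hit [23/2,41/3], descend [4, 10, 11, 12]
  N4 x:[12,21] y:[9,16] z:[17/3,41/3] -> hit [12,41/3], descend [2, 3, 7, 14]
    N2 x:[15,35/2] y:[14,15] z:[7,25/3] -> miss, prune
    N3 x:[39/2,21] y:[10,16] z:[38/3,41/3] -> miss, prune
    N7 x:[25/2,29/2] y:[9,12] z:[17/3,19/3] -> miss, prune
    N14 x:[12,15] y:[12,14] z:[37/3,41/3] -> hit [37/3,41/3] leaf, test {P4@t=37/3}
  N10 x:[28,31] y:[23,40] z:[4/3,32/3] -> miss, prune
  N11 x:[27/2,26] y:[3,12] z:[1,11/3] -> miss, prune
  N12 x:[23/2,22] y:[27,40] z:[11/3,34/3] -> miss, prune

9 AABB tests over nodes [0, 4, 2, 3, 7, 14, 10, 11, 12]; 1 leaf entered; closest P4.

== RESULT ==
4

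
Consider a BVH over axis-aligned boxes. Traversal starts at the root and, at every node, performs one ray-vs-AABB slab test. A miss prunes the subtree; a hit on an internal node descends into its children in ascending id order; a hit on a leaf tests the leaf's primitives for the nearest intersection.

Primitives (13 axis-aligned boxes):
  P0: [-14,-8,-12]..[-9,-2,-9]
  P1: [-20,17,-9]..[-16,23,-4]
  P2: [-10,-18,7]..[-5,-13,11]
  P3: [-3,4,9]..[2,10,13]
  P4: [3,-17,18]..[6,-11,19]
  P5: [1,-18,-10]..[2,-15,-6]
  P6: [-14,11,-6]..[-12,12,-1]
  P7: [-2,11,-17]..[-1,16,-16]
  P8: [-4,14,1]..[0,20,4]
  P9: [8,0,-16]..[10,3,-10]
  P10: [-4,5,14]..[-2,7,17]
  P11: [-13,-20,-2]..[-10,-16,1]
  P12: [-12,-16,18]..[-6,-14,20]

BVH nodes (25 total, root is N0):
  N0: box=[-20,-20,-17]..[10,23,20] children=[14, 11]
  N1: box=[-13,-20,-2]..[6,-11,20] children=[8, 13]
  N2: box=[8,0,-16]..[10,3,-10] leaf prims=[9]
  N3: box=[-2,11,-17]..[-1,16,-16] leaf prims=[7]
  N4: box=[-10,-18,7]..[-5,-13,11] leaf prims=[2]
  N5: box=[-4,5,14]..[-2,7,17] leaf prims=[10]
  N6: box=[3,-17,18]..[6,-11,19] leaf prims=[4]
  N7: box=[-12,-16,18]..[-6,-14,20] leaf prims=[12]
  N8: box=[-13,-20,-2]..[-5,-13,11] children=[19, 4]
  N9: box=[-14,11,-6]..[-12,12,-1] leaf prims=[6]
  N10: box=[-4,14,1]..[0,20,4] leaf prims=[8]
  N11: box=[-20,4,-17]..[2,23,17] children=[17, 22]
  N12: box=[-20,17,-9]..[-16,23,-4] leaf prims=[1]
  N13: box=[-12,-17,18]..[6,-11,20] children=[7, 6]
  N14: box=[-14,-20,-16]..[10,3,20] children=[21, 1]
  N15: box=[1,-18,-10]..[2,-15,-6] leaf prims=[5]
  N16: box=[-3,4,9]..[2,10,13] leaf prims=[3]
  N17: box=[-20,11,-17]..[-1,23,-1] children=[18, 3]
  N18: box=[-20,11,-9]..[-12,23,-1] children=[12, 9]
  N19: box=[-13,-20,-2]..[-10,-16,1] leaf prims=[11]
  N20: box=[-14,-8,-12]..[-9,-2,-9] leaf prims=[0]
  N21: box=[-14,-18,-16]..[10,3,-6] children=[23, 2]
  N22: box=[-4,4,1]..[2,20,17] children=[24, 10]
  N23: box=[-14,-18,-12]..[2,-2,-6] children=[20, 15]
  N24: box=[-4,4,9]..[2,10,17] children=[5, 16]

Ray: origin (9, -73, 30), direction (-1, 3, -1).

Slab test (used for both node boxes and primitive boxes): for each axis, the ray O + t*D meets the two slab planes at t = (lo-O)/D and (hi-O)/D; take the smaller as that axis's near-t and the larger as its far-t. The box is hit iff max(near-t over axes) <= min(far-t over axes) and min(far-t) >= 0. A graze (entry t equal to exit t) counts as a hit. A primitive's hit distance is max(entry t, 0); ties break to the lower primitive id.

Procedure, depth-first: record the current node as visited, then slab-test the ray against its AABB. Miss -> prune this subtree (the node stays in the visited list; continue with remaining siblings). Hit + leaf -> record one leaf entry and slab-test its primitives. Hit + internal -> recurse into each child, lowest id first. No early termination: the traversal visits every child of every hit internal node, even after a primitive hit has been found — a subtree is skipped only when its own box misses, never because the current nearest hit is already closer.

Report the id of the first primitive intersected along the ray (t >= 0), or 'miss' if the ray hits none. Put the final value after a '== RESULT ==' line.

Walk:
N0 x:[-1,29] y:[53/3,32] z:[10,47] -> hit [53/3,29], descend [11, 14]
  N11 x:[7,29] y:[77/3,32] z:[13,47] -> hit [77/3,29], descend [17, 22]
    N17 x:[10,29] y:[28,32] z:[31,47] -> miss, prune
    N22 x:[7,13] y:[77/3,31] z:[13,29] -> miss, prune
  N14 x:[-1,23] y:[53/3,76/3] z:[10,46] -> hit [53/3,23], descend [1, 21]
    N1 x:[3,22] y:[53/3,62/3] z:[10,32] -> hit [53/3,62/3], descend [8, 13]
      N8 x:[14,22] y:[53/3,20] z:[19,32] -> hit [19,20], descend [4, 19]
        N4 x:[14,19] y:[55/3,20] z:[19,23] -> hit [19,19] leaf, test {P2@t=19}
        N19 x:[19,22] y:[53/3,19] z:[29,32] -> miss, prune
      N13 x:[3,21] y:[56/3,62/3] z:[10,12] -> miss, prune
    N21 x:[-1,23] y:[55/3,76/3] z:[36,46] -> miss, prune

Summary -> nodes [0, 11, 17, 22, 14, 1, 8, 4, 19, 13, 21]; box-tests=11; leaf-entries=1; first=P2

== RESULT ==
2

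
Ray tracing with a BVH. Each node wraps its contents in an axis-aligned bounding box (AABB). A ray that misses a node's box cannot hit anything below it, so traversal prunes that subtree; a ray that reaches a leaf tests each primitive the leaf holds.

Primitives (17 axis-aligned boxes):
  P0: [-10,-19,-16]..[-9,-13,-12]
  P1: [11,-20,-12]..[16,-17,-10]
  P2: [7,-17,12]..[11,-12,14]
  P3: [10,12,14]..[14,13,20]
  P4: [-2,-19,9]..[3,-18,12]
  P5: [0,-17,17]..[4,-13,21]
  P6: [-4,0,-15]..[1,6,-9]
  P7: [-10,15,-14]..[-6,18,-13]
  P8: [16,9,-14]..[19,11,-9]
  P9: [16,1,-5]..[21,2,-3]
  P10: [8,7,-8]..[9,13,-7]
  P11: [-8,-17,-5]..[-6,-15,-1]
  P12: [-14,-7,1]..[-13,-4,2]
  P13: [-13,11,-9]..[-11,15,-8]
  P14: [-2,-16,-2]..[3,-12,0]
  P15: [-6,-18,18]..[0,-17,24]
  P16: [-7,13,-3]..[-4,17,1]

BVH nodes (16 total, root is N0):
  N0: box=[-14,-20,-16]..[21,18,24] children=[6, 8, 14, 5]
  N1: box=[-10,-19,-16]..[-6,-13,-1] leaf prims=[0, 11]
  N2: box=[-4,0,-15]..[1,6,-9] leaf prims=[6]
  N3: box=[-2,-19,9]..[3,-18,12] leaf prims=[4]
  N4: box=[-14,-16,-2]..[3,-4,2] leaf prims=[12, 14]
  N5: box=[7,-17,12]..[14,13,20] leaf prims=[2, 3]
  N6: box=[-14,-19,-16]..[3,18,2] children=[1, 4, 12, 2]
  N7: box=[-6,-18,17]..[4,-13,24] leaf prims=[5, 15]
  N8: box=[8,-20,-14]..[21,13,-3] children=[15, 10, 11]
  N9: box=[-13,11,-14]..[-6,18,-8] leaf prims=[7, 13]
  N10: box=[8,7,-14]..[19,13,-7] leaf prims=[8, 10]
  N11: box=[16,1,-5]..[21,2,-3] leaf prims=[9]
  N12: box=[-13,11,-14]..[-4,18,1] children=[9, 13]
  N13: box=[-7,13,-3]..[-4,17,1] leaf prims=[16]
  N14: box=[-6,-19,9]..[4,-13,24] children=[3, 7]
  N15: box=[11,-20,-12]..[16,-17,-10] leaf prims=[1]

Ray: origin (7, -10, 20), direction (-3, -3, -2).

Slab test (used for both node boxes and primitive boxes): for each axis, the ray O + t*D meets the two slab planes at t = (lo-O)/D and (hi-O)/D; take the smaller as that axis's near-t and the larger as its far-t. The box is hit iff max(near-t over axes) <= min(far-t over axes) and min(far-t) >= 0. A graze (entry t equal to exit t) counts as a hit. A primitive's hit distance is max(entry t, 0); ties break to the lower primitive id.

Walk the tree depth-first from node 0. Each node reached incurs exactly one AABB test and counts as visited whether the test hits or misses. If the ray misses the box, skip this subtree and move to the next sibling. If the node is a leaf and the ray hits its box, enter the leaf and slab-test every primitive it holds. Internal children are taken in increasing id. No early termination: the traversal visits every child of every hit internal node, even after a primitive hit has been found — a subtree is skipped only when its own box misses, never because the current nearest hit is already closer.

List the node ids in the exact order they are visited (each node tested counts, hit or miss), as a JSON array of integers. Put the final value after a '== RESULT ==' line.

Walk:
N0 x:[-14/3,7] y:[-28/3,10/3] z:[-2,18] -> hit [-2,10/3], descend [5, 6, 8, 14]
  N5 x:[-7/3,0] y:[-23/3,7/3] z:[0,4] -> hit [0,0] leaf, test {P2(miss), P3(miss)}
  N6 x:[4/3,7] y:[-28/3,3] z:[9,18] -> miss, prune
  N8 x:[-14/3,-1/3] y:[-23/3,10/3] z:[23/2,17] -> miss, prune
  N14 x:[1,13/3] y:[1,3] z:[-2,11/2] -> hit [1,3], descend [3, 7]
    N3 x:[4/3,3] y:[8/3,3] z:[4,11/2] -> miss, prune
    N7 x:[1,13/3] y:[1,8/3] z:[-2,3/2] -> hit [1,3/2] leaf, test {P5@t=1, P15(miss)}

order=[0, 5, 6, 8, 14, 3, 7]  |boxes|=7  |leaves|=2  hit=P5

== RESULT ==
[0, 5, 6, 8, 14, 3, 7]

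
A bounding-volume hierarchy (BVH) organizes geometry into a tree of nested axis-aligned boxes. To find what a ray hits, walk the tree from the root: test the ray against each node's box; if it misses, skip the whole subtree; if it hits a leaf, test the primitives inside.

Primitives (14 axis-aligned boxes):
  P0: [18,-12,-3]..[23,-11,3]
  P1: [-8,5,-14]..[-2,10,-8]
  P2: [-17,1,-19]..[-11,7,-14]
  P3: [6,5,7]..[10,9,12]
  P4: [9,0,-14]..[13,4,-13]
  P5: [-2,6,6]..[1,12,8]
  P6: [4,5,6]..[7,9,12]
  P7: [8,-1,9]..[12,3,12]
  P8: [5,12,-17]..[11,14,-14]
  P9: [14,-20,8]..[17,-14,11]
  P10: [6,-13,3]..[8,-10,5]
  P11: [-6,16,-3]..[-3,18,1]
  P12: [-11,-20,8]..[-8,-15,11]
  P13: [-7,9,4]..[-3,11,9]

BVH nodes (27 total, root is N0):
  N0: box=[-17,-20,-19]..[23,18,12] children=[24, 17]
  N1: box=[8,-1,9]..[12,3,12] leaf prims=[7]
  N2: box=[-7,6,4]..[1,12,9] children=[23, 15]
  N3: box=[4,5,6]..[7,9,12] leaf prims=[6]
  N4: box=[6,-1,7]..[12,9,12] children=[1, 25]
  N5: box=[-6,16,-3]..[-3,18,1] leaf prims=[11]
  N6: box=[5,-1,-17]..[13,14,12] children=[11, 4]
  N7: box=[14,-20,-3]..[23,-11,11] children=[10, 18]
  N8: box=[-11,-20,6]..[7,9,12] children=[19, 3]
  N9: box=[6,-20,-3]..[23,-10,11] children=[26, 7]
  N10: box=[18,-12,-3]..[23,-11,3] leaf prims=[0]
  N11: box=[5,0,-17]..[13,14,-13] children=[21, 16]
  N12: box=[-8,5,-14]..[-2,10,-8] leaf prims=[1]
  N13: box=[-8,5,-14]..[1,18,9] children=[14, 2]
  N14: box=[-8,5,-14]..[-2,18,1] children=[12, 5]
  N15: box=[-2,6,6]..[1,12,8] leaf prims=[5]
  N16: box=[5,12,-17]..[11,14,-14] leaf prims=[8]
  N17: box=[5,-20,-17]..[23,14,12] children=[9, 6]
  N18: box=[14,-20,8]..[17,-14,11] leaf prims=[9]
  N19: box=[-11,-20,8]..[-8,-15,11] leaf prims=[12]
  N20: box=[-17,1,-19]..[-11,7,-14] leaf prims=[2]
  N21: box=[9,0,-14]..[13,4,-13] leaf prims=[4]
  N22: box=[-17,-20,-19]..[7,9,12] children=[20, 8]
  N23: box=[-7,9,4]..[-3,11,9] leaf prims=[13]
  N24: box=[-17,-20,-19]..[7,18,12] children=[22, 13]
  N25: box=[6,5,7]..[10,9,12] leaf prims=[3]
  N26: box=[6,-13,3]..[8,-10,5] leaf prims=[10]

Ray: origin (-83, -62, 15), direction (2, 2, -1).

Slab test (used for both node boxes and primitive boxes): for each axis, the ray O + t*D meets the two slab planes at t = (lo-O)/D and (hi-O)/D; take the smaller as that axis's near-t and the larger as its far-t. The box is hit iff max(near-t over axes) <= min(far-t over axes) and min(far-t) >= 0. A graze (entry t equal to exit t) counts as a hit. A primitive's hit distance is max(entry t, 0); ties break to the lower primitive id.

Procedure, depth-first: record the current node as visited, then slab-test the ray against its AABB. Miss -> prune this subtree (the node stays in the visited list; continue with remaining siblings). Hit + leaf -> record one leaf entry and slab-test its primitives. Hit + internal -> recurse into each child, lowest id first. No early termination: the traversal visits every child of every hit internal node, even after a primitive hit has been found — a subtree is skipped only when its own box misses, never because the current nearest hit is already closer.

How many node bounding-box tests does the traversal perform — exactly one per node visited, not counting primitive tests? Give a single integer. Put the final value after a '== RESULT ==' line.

Walk:
N0 x:[33,53] y:[21,40] z:[3,34] -> hit [33,34], descend [17, 24]
  N17 x:[44,53] y:[21,38] z:[3,32] -> miss, prune
  N24 x:[33,45] y:[21,40] z:[3,34] -> hit [33,34], descend [13, 22]
    N13 x:[75/2,42] y:[67/2,40] z:[6,29] -> miss, prune
    N22 x:[33,45] y:[21,71/2] z:[3,34] -> hit [33,34], descend [8, 20]
      N8 x:[36,45] y:[21,71/2] z:[3,9] -> miss, prune
      N20 x:[33,36] y:[63/2,69/2] z:[29,34] -> hit [33,34] leaf, test {P2@t=33}

7 AABB tests over nodes [0, 17, 24, 13, 22, 8, 20]; 1 leaf entered; closest P2.

== RESULT ==
7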